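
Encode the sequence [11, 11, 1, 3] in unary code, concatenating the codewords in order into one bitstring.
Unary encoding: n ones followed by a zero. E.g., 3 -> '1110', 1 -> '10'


Encode each number as n ones followed by a terminating 0:
  11 -> 111111111110 (12 bits)
  11 -> 111111111110 (12 bits)
  1 -> 10 (2 bits)
  3 -> 1110 (4 bits)
Total length = 12 + 12 + 2 + 4 = 30 bits.

Unary([11, 11, 1, 3]) = 111111111110111111111110101110 (30 bits)


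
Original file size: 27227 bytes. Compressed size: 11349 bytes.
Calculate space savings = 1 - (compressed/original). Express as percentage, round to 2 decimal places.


ratio = compressed/original = 11349/27227 = 0.416829
savings = 1 - ratio = 1 - 0.416829 = 0.583171
as a percentage: 0.583171 * 100 = 58.32%

Space savings = 1 - 11349/27227 = 58.32%


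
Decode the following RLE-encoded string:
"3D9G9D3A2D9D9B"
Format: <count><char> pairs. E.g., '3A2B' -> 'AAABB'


Expanding each <count><char> pair:
  3D -> 'DDD'
  9G -> 'GGGGGGGGG'
  9D -> 'DDDDDDDDD'
  3A -> 'AAA'
  2D -> 'DD'
  9D -> 'DDDDDDDDD'
  9B -> 'BBBBBBBBB'

Decoded = DDDGGGGGGGGGDDDDDDDDDAAADDDDDDDDDDDBBBBBBBBB


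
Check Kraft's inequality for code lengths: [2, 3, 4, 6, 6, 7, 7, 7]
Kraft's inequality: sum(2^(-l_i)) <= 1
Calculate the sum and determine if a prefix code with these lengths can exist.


Sum = 2^(-2) + 2^(-3) + 2^(-4) + 2^(-6) + 2^(-6) + 2^(-7) + 2^(-7) + 2^(-7)
    = 0.25 + 0.125 + 0.0625 + 0.015625 + 0.015625 + 0.0078125 + 0.0078125 + 0.0078125
    = 63/128 = 0.4921875
Since 0.4921875 <= 1, Kraft's inequality IS satisfied.
A prefix code with these lengths CAN exist.

Kraft sum = 0.4921875. Satisfied.


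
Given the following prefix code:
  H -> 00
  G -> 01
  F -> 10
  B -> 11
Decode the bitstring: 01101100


Decoding step by step:
Bits 01 -> G
Bits 10 -> F
Bits 11 -> B
Bits 00 -> H


Decoded message: GFBH


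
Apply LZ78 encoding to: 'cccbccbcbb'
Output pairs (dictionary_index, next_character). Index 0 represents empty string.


LZ78 encoding steps:
Dictionary: {0: ''}
Step 1: w='' (idx 0), next='c' -> output (0, 'c'), add 'c' as idx 1
Step 2: w='c' (idx 1), next='c' -> output (1, 'c'), add 'cc' as idx 2
Step 3: w='' (idx 0), next='b' -> output (0, 'b'), add 'b' as idx 3
Step 4: w='cc' (idx 2), next='b' -> output (2, 'b'), add 'ccb' as idx 4
Step 5: w='c' (idx 1), next='b' -> output (1, 'b'), add 'cb' as idx 5
Step 6: w='b' (idx 3), end of input -> output (3, '')


Encoded: [(0, 'c'), (1, 'c'), (0, 'b'), (2, 'b'), (1, 'b'), (3, '')]


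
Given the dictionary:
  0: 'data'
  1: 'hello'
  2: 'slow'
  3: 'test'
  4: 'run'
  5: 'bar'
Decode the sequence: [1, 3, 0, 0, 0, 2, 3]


Look up each index in the dictionary:
  1 -> 'hello'
  3 -> 'test'
  0 -> 'data'
  0 -> 'data'
  0 -> 'data'
  2 -> 'slow'
  3 -> 'test'

Decoded: "hello test data data data slow test"


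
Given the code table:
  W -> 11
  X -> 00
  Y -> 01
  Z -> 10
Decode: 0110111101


Decoding:
01 -> Y
10 -> Z
11 -> W
11 -> W
01 -> Y


Result: YZWWY


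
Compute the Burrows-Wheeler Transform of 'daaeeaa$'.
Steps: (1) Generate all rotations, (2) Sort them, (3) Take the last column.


Rotations (sorted):
  0: $daaeeaa -> last char: a
  1: a$daaeea -> last char: a
  2: aa$daaee -> last char: e
  3: aaeeaa$d -> last char: d
  4: aeeaa$da -> last char: a
  5: daaeeaa$ -> last char: $
  6: eaa$daae -> last char: e
  7: eeaa$daa -> last char: a


BWT = aaeda$ea


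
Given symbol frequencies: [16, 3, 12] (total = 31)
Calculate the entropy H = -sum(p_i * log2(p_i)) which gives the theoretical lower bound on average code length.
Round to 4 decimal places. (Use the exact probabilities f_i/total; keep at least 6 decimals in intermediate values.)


Per-symbol terms -p_i * log2(p_i) with p_i = f_i/31:
  p = 16/31 = 0.516129: log2(p) = -0.954196, -p*log2(p) = 0.492488
  p = 3/31 = 0.096774: log2(p) = -3.369234, -p*log2(p) = 0.326055
  p = 12/31 = 0.387097: log2(p) = -1.369234, -p*log2(p) = 0.530026
H = 0.492488 + 0.326055 + 0.530026 = 1.348569

H = 1.3486 bits/symbol


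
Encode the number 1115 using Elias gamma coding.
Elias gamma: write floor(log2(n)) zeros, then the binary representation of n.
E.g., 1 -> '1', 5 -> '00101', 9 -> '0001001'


num_bits = floor(log2(1115)) + 1 = 11
leading_zeros = num_bits - 1 = 10
binary(1115) = 10001011011

Elias gamma(1115) = '0000000000' + '10001011011' = 000000000010001011011 (21 bits)


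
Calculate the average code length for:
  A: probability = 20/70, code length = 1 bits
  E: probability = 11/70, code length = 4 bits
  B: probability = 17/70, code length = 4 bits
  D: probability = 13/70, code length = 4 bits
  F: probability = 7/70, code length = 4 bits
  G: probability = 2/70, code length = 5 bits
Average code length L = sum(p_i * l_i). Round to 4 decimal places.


Weighted contributions p_i * l_i:
  A: (20/70) * 1 = 20/70
  E: (11/70) * 4 = 44/70
  B: (17/70) * 4 = 68/70
  D: (13/70) * 4 = 52/70
  F: (7/70) * 4 = 28/70
  G: (2/70) * 5 = 10/70
Sum = (20 + 44 + 68 + 52 + 28 + 10)/70 = 222/70

L = 222/70 = 3.1714 bits/symbol


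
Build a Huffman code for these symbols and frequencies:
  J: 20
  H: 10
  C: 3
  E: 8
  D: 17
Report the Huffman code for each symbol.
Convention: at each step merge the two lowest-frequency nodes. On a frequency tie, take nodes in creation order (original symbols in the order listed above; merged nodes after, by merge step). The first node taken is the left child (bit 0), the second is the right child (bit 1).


Huffman tree construction:
Step 1: Merge C(3) + E(8) = 11
Step 2: Merge H(10) + (C+E)(11) = 21
Step 3: Merge D(17) + J(20) = 37
Step 4: Merge (H+(C+E))(21) + (D+J)(37) = 58
Read each symbol's code off the tree from the root (left child = 0, right child = 1).

Codes:
  J: 11 (length 2)
  H: 00 (length 2)
  C: 010 (length 3)
  E: 011 (length 3)
  D: 10 (length 2)
Average code length: 127/58 = 2.1897 bits/symbol


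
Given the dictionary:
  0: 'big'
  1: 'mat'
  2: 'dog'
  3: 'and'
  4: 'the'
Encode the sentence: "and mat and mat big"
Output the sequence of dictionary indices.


Look up each word in the dictionary:
  'and' -> 3
  'mat' -> 1
  'and' -> 3
  'mat' -> 1
  'big' -> 0

Encoded: [3, 1, 3, 1, 0]


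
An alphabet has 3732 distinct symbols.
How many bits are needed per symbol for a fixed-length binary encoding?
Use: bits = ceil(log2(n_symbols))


log2(3732) = 11.8657
Bracket: 2^11 = 2048 < 3732 <= 2^12 = 4096
So ceil(log2(3732)) = 12

bits = ceil(log2(3732)) = ceil(11.8657) = 12 bits


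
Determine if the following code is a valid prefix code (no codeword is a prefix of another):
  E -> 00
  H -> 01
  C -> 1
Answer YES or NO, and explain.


Checking each pair (does one codeword prefix another?):
  E='00' vs H='01': no prefix
  E='00' vs C='1': no prefix
  H='01' vs E='00': no prefix
  H='01' vs C='1': no prefix
  C='1' vs E='00': no prefix
  C='1' vs H='01': no prefix
No violation found over all pairs.

YES -- this is a valid prefix code. No codeword is a prefix of any other codeword.


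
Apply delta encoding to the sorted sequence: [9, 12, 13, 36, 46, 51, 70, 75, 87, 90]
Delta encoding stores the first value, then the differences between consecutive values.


First value: 9
Deltas:
  12 - 9 = 3
  13 - 12 = 1
  36 - 13 = 23
  46 - 36 = 10
  51 - 46 = 5
  70 - 51 = 19
  75 - 70 = 5
  87 - 75 = 12
  90 - 87 = 3


Delta encoded: [9, 3, 1, 23, 10, 5, 19, 5, 12, 3]


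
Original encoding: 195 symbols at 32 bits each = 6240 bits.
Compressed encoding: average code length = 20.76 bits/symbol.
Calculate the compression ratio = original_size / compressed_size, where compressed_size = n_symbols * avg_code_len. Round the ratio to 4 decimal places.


original_size = n_symbols * orig_bits = 195 * 32 = 6240 bits
compressed_size = n_symbols * avg_code_len = 195 * 20.76 = 4048.2 bits
ratio = original_size / compressed_size = 6240 / 4048.2 = 1.5414

Compression ratio = 1.5414


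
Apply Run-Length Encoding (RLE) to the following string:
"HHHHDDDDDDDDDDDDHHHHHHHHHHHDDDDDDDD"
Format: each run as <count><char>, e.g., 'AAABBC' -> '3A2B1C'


Scanning runs left to right:
  i=0: run of 'H' x 4 -> '4H'
  i=4: run of 'D' x 12 -> '12D'
  i=16: run of 'H' x 11 -> '11H'
  i=27: run of 'D' x 8 -> '8D'

RLE = 4H12D11H8D


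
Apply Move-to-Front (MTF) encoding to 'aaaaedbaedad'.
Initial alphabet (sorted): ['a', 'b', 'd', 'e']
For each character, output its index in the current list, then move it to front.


MTF encoding:
'a': index 0 in ['a', 'b', 'd', 'e'] -> ['a', 'b', 'd', 'e']
'a': index 0 in ['a', 'b', 'd', 'e'] -> ['a', 'b', 'd', 'e']
'a': index 0 in ['a', 'b', 'd', 'e'] -> ['a', 'b', 'd', 'e']
'a': index 0 in ['a', 'b', 'd', 'e'] -> ['a', 'b', 'd', 'e']
'e': index 3 in ['a', 'b', 'd', 'e'] -> ['e', 'a', 'b', 'd']
'd': index 3 in ['e', 'a', 'b', 'd'] -> ['d', 'e', 'a', 'b']
'b': index 3 in ['d', 'e', 'a', 'b'] -> ['b', 'd', 'e', 'a']
'a': index 3 in ['b', 'd', 'e', 'a'] -> ['a', 'b', 'd', 'e']
'e': index 3 in ['a', 'b', 'd', 'e'] -> ['e', 'a', 'b', 'd']
'd': index 3 in ['e', 'a', 'b', 'd'] -> ['d', 'e', 'a', 'b']
'a': index 2 in ['d', 'e', 'a', 'b'] -> ['a', 'd', 'e', 'b']
'd': index 1 in ['a', 'd', 'e', 'b'] -> ['d', 'a', 'e', 'b']


Output: [0, 0, 0, 0, 3, 3, 3, 3, 3, 3, 2, 1]


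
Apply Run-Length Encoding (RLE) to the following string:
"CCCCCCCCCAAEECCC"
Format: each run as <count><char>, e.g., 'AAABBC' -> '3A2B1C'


Scanning runs left to right:
  i=0: run of 'C' x 9 -> '9C'
  i=9: run of 'A' x 2 -> '2A'
  i=11: run of 'E' x 2 -> '2E'
  i=13: run of 'C' x 3 -> '3C'

RLE = 9C2A2E3C


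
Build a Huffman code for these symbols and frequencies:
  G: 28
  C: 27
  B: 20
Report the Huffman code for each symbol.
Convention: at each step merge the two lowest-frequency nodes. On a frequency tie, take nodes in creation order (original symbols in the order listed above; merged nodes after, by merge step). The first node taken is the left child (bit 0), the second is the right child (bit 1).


Huffman tree construction:
Step 1: Merge B(20) + C(27) = 47
Step 2: Merge G(28) + (B+C)(47) = 75
Read each symbol's code off the tree from the root (left child = 0, right child = 1).

Codes:
  G: 0 (length 1)
  C: 11 (length 2)
  B: 10 (length 2)
Average code length: 122/75 = 1.6267 bits/symbol


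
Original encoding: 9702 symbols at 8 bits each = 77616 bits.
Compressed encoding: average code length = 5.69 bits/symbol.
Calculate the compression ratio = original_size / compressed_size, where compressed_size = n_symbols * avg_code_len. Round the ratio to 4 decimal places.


original_size = n_symbols * orig_bits = 9702 * 8 = 77616 bits
compressed_size = n_symbols * avg_code_len = 9702 * 5.69 = 55204.38 bits
ratio = original_size / compressed_size = 77616 / 55204.38 = 1.406

Compression ratio = 1.406


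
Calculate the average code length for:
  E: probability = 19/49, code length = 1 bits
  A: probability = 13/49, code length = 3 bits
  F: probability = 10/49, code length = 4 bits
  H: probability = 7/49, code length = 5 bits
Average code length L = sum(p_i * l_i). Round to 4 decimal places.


Weighted contributions p_i * l_i:
  E: (19/49) * 1 = 19/49
  A: (13/49) * 3 = 39/49
  F: (10/49) * 4 = 40/49
  H: (7/49) * 5 = 35/49
Sum = (19 + 39 + 40 + 35)/49 = 133/49

L = 133/49 = 2.7143 bits/symbol


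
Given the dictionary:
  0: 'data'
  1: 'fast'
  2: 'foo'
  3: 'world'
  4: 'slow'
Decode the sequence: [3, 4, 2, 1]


Look up each index in the dictionary:
  3 -> 'world'
  4 -> 'slow'
  2 -> 'foo'
  1 -> 'fast'

Decoded: "world slow foo fast"


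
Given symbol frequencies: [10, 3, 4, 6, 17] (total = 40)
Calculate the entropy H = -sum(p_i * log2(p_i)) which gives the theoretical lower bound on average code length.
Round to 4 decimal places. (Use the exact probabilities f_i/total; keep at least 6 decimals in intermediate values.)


Per-symbol terms -p_i * log2(p_i) with p_i = f_i/40:
  p = 10/40 = 0.250000: log2(p) = -2.000000, -p*log2(p) = 0.500000
  p = 3/40 = 0.075000: log2(p) = -3.736966, -p*log2(p) = 0.280272
  p = 4/40 = 0.100000: log2(p) = -3.321928, -p*log2(p) = 0.332193
  p = 6/40 = 0.150000: log2(p) = -2.736966, -p*log2(p) = 0.410545
  p = 17/40 = 0.425000: log2(p) = -1.234465, -p*log2(p) = 0.524648
H = 0.500000 + 0.280272 + 0.332193 + 0.410545 + 0.524648 = 2.047658

H = 2.0477 bits/symbol


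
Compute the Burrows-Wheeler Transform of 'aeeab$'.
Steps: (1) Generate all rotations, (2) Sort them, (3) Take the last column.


Rotations (sorted):
  0: $aeeab -> last char: b
  1: ab$aee -> last char: e
  2: aeeab$ -> last char: $
  3: b$aeea -> last char: a
  4: eab$ae -> last char: e
  5: eeab$a -> last char: a


BWT = be$aea


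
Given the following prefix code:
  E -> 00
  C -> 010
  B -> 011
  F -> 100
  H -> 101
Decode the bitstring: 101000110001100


Decoding step by step:
Bits 101 -> H
Bits 00 -> E
Bits 011 -> B
Bits 00 -> E
Bits 011 -> B
Bits 00 -> E


Decoded message: HEBEBE


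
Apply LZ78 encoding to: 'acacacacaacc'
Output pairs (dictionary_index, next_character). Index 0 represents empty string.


LZ78 encoding steps:
Dictionary: {0: ''}
Step 1: w='' (idx 0), next='a' -> output (0, 'a'), add 'a' as idx 1
Step 2: w='' (idx 0), next='c' -> output (0, 'c'), add 'c' as idx 2
Step 3: w='a' (idx 1), next='c' -> output (1, 'c'), add 'ac' as idx 3
Step 4: w='ac' (idx 3), next='a' -> output (3, 'a'), add 'aca' as idx 4
Step 5: w='c' (idx 2), next='a' -> output (2, 'a'), add 'ca' as idx 5
Step 6: w='ac' (idx 3), next='c' -> output (3, 'c'), add 'acc' as idx 6


Encoded: [(0, 'a'), (0, 'c'), (1, 'c'), (3, 'a'), (2, 'a'), (3, 'c')]


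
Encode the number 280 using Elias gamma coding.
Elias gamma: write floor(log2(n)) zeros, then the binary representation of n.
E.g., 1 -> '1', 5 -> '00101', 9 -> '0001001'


num_bits = floor(log2(280)) + 1 = 9
leading_zeros = num_bits - 1 = 8
binary(280) = 100011000

Elias gamma(280) = '00000000' + '100011000' = 00000000100011000 (17 bits)


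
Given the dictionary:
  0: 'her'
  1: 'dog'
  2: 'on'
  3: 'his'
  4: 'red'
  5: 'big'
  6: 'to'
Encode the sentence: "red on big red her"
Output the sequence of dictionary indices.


Look up each word in the dictionary:
  'red' -> 4
  'on' -> 2
  'big' -> 5
  'red' -> 4
  'her' -> 0

Encoded: [4, 2, 5, 4, 0]


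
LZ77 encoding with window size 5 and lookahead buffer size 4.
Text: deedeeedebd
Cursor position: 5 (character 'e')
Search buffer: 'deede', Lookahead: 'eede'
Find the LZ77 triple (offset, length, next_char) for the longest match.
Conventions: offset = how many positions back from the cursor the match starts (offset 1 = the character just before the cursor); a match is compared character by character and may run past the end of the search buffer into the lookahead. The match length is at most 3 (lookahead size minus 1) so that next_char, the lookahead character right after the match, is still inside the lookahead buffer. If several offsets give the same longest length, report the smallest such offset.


Try each offset into the search buffer:
  offset=1 (pos 4, char 'e'): match length 2
  offset=2 (pos 3, char 'd'): match length 0
  offset=3 (pos 2, char 'e'): match length 1
  offset=4 (pos 1, char 'e'): match length 3
  offset=5 (pos 0, char 'd'): match length 0
Longest match has length 3 at offset 4.
next_char = character at position 5 + 3 = 8 -> 'e'

Best match: offset=4, length=3 (matching 'eed' starting at position 1)
LZ77 triple: (4, 3, 'e')


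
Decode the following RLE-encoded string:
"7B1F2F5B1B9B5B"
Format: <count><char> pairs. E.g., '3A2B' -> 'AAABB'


Expanding each <count><char> pair:
  7B -> 'BBBBBBB'
  1F -> 'F'
  2F -> 'FF'
  5B -> 'BBBBB'
  1B -> 'B'
  9B -> 'BBBBBBBBB'
  5B -> 'BBBBB'

Decoded = BBBBBBBFFFBBBBBBBBBBBBBBBBBBBB


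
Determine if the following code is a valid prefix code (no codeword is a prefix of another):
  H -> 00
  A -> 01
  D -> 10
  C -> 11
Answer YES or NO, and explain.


Checking each pair (does one codeword prefix another?):
  H='00' vs A='01': no prefix
  H='00' vs D='10': no prefix
  H='00' vs C='11': no prefix
  A='01' vs H='00': no prefix
  A='01' vs D='10': no prefix
  A='01' vs C='11': no prefix
  D='10' vs H='00': no prefix
  D='10' vs A='01': no prefix
  D='10' vs C='11': no prefix
  C='11' vs H='00': no prefix
  C='11' vs A='01': no prefix
  C='11' vs D='10': no prefix
No violation found over all pairs.

YES -- this is a valid prefix code. No codeword is a prefix of any other codeword.


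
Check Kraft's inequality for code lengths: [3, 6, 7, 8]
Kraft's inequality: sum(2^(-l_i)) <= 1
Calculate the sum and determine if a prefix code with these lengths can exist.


Sum = 2^(-3) + 2^(-6) + 2^(-7) + 2^(-8)
    = 0.125 + 0.015625 + 0.0078125 + 0.00390625
    = 39/256 = 0.15234375
Since 0.15234375 <= 1, Kraft's inequality IS satisfied.
A prefix code with these lengths CAN exist.

Kraft sum = 0.15234375. Satisfied.


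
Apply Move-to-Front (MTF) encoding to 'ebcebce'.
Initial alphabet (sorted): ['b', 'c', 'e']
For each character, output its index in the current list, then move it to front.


MTF encoding:
'e': index 2 in ['b', 'c', 'e'] -> ['e', 'b', 'c']
'b': index 1 in ['e', 'b', 'c'] -> ['b', 'e', 'c']
'c': index 2 in ['b', 'e', 'c'] -> ['c', 'b', 'e']
'e': index 2 in ['c', 'b', 'e'] -> ['e', 'c', 'b']
'b': index 2 in ['e', 'c', 'b'] -> ['b', 'e', 'c']
'c': index 2 in ['b', 'e', 'c'] -> ['c', 'b', 'e']
'e': index 2 in ['c', 'b', 'e'] -> ['e', 'c', 'b']


Output: [2, 1, 2, 2, 2, 2, 2]


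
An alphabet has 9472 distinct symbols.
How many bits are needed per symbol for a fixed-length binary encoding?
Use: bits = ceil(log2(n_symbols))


log2(9472) = 13.2095
Bracket: 2^13 = 8192 < 9472 <= 2^14 = 16384
So ceil(log2(9472)) = 14

bits = ceil(log2(9472)) = ceil(13.2095) = 14 bits


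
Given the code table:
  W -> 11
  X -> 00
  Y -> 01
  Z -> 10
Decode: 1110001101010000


Decoding:
11 -> W
10 -> Z
00 -> X
11 -> W
01 -> Y
01 -> Y
00 -> X
00 -> X


Result: WZXWYYXX


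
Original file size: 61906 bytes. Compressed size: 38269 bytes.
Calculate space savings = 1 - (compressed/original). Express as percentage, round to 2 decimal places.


ratio = compressed/original = 38269/61906 = 0.618179
savings = 1 - ratio = 1 - 0.618179 = 0.381821
as a percentage: 0.381821 * 100 = 38.18%

Space savings = 1 - 38269/61906 = 38.18%


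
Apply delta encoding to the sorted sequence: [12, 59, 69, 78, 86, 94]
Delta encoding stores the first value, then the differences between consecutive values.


First value: 12
Deltas:
  59 - 12 = 47
  69 - 59 = 10
  78 - 69 = 9
  86 - 78 = 8
  94 - 86 = 8


Delta encoded: [12, 47, 10, 9, 8, 8]


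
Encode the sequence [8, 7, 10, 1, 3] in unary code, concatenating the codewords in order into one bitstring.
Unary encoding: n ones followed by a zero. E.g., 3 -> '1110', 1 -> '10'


Encode each number as n ones followed by a terminating 0:
  8 -> 111111110 (9 bits)
  7 -> 11111110 (8 bits)
  10 -> 11111111110 (11 bits)
  1 -> 10 (2 bits)
  3 -> 1110 (4 bits)
Total length = 9 + 8 + 11 + 2 + 4 = 34 bits.

Unary([8, 7, 10, 1, 3]) = 1111111101111111011111111110101110 (34 bits)


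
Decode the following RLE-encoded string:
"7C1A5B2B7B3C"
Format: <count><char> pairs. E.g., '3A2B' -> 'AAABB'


Expanding each <count><char> pair:
  7C -> 'CCCCCCC'
  1A -> 'A'
  5B -> 'BBBBB'
  2B -> 'BB'
  7B -> 'BBBBBBB'
  3C -> 'CCC'

Decoded = CCCCCCCABBBBBBBBBBBBBBCCC


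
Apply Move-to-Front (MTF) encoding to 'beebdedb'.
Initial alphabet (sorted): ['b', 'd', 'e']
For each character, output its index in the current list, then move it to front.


MTF encoding:
'b': index 0 in ['b', 'd', 'e'] -> ['b', 'd', 'e']
'e': index 2 in ['b', 'd', 'e'] -> ['e', 'b', 'd']
'e': index 0 in ['e', 'b', 'd'] -> ['e', 'b', 'd']
'b': index 1 in ['e', 'b', 'd'] -> ['b', 'e', 'd']
'd': index 2 in ['b', 'e', 'd'] -> ['d', 'b', 'e']
'e': index 2 in ['d', 'b', 'e'] -> ['e', 'd', 'b']
'd': index 1 in ['e', 'd', 'b'] -> ['d', 'e', 'b']
'b': index 2 in ['d', 'e', 'b'] -> ['b', 'd', 'e']


Output: [0, 2, 0, 1, 2, 2, 1, 2]


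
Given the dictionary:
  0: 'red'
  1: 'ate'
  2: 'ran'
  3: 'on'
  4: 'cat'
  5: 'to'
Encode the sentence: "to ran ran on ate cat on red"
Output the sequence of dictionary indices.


Look up each word in the dictionary:
  'to' -> 5
  'ran' -> 2
  'ran' -> 2
  'on' -> 3
  'ate' -> 1
  'cat' -> 4
  'on' -> 3
  'red' -> 0

Encoded: [5, 2, 2, 3, 1, 4, 3, 0]


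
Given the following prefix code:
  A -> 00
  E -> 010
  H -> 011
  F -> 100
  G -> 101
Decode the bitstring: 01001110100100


Decoding step by step:
Bits 010 -> E
Bits 011 -> H
Bits 101 -> G
Bits 00 -> A
Bits 100 -> F


Decoded message: EHGAF


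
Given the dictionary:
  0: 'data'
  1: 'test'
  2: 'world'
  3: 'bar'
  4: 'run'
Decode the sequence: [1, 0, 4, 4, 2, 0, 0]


Look up each index in the dictionary:
  1 -> 'test'
  0 -> 'data'
  4 -> 'run'
  4 -> 'run'
  2 -> 'world'
  0 -> 'data'
  0 -> 'data'

Decoded: "test data run run world data data"


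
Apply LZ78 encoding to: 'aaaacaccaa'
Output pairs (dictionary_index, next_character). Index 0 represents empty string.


LZ78 encoding steps:
Dictionary: {0: ''}
Step 1: w='' (idx 0), next='a' -> output (0, 'a'), add 'a' as idx 1
Step 2: w='a' (idx 1), next='a' -> output (1, 'a'), add 'aa' as idx 2
Step 3: w='a' (idx 1), next='c' -> output (1, 'c'), add 'ac' as idx 3
Step 4: w='ac' (idx 3), next='c' -> output (3, 'c'), add 'acc' as idx 4
Step 5: w='aa' (idx 2), end of input -> output (2, '')


Encoded: [(0, 'a'), (1, 'a'), (1, 'c'), (3, 'c'), (2, '')]


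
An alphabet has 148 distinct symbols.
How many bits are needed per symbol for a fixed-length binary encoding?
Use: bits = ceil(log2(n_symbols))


log2(148) = 7.2095
Bracket: 2^7 = 128 < 148 <= 2^8 = 256
So ceil(log2(148)) = 8

bits = ceil(log2(148)) = ceil(7.2095) = 8 bits


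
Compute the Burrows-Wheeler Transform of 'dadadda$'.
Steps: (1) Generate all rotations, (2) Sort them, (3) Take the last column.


Rotations (sorted):
  0: $dadadda -> last char: a
  1: a$dadadd -> last char: d
  2: adadda$d -> last char: d
  3: adda$dad -> last char: d
  4: da$dadad -> last char: d
  5: dadadda$ -> last char: $
  6: dadda$da -> last char: a
  7: dda$dada -> last char: a


BWT = adddd$aa


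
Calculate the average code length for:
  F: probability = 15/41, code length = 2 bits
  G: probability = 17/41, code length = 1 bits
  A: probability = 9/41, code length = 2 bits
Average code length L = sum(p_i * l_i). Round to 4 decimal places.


Weighted contributions p_i * l_i:
  F: (15/41) * 2 = 30/41
  G: (17/41) * 1 = 17/41
  A: (9/41) * 2 = 18/41
Sum = (30 + 17 + 18)/41 = 65/41

L = 65/41 = 1.5854 bits/symbol


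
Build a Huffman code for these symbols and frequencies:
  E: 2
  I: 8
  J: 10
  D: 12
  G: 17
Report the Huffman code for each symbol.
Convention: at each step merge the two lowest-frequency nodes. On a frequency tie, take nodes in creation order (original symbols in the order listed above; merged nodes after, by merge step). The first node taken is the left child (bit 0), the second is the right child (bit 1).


Huffman tree construction:
Step 1: Merge E(2) + I(8) = 10
Step 2: Merge J(10) + (E+I)(10) = 20
Step 3: Merge D(12) + G(17) = 29
Step 4: Merge (J+(E+I))(20) + (D+G)(29) = 49
Read each symbol's code off the tree from the root (left child = 0, right child = 1).

Codes:
  E: 010 (length 3)
  I: 011 (length 3)
  J: 00 (length 2)
  D: 10 (length 2)
  G: 11 (length 2)
Average code length: 108/49 = 2.2041 bits/symbol


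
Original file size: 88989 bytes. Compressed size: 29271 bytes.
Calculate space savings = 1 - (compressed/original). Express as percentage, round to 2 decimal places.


ratio = compressed/original = 29271/88989 = 0.328928
savings = 1 - ratio = 1 - 0.328928 = 0.671072
as a percentage: 0.671072 * 100 = 67.11%

Space savings = 1 - 29271/88989 = 67.11%


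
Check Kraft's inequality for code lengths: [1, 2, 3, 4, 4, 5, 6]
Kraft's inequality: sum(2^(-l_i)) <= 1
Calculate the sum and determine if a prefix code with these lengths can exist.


Sum = 2^(-1) + 2^(-2) + 2^(-3) + 2^(-4) + 2^(-4) + 2^(-5) + 2^(-6)
    = 0.5 + 0.25 + 0.125 + 0.0625 + 0.0625 + 0.03125 + 0.015625
    = 67/64 = 1.046875
Since 1.046875 > 1, Kraft's inequality is NOT satisfied.
A prefix code with these lengths CANNOT exist.

Kraft sum = 1.046875. Not satisfied.


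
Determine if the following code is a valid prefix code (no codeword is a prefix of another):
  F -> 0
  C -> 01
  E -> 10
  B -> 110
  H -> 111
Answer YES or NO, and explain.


Checking each pair (does one codeword prefix another?):
  F='0' vs C='01': prefix -- VIOLATION

NO -- this is NOT a valid prefix code. F (0) is a prefix of C (01).


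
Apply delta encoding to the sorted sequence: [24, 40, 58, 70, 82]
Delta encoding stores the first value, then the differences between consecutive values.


First value: 24
Deltas:
  40 - 24 = 16
  58 - 40 = 18
  70 - 58 = 12
  82 - 70 = 12


Delta encoded: [24, 16, 18, 12, 12]


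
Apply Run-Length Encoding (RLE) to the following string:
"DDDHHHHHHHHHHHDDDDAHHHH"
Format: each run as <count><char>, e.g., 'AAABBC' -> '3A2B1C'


Scanning runs left to right:
  i=0: run of 'D' x 3 -> '3D'
  i=3: run of 'H' x 11 -> '11H'
  i=14: run of 'D' x 4 -> '4D'
  i=18: run of 'A' x 1 -> '1A'
  i=19: run of 'H' x 4 -> '4H'

RLE = 3D11H4D1A4H


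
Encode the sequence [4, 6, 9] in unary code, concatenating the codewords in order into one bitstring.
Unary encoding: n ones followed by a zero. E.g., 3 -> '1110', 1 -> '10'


Encode each number as n ones followed by a terminating 0:
  4 -> 11110 (5 bits)
  6 -> 1111110 (7 bits)
  9 -> 1111111110 (10 bits)
Total length = 5 + 7 + 10 = 22 bits.

Unary([4, 6, 9]) = 1111011111101111111110 (22 bits)


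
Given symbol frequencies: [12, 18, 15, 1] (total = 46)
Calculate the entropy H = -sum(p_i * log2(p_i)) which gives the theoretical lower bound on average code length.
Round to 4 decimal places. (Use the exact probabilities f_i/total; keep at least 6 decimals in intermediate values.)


Per-symbol terms -p_i * log2(p_i) with p_i = f_i/46:
  p = 12/46 = 0.260870: log2(p) = -1.938599, -p*log2(p) = 0.505722
  p = 18/46 = 0.391304: log2(p) = -1.353637, -p*log2(p) = 0.529684
  p = 15/46 = 0.326087: log2(p) = -1.616671, -p*log2(p) = 0.527175
  p = 1/46 = 0.021739: log2(p) = -5.523562, -p*log2(p) = 0.120077
H = 0.505722 + 0.529684 + 0.527175 + 0.120077 = 1.682658

H = 1.6827 bits/symbol


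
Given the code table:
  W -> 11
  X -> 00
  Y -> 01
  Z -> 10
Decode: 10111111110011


Decoding:
10 -> Z
11 -> W
11 -> W
11 -> W
11 -> W
00 -> X
11 -> W


Result: ZWWWWXW


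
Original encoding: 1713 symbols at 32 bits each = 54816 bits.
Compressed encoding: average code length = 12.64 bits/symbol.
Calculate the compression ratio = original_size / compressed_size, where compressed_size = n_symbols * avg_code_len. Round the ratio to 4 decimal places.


original_size = n_symbols * orig_bits = 1713 * 32 = 54816 bits
compressed_size = n_symbols * avg_code_len = 1713 * 12.64 = 21652.32 bits
ratio = original_size / compressed_size = 54816 / 21652.32 = 2.5316

Compression ratio = 2.5316


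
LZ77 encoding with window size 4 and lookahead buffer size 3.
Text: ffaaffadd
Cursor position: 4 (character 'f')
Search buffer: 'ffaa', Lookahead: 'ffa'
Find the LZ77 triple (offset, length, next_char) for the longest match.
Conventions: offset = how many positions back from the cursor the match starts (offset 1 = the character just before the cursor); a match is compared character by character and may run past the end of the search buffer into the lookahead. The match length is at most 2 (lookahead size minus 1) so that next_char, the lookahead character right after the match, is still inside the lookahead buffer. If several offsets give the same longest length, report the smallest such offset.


Try each offset into the search buffer:
  offset=1 (pos 3, char 'a'): match length 0
  offset=2 (pos 2, char 'a'): match length 0
  offset=3 (pos 1, char 'f'): match length 1
  offset=4 (pos 0, char 'f'): match length 2
Longest match has length 2 at offset 4.
next_char = character at position 4 + 2 = 6 -> 'a'

Best match: offset=4, length=2 (matching 'ff' starting at position 0)
LZ77 triple: (4, 2, 'a')


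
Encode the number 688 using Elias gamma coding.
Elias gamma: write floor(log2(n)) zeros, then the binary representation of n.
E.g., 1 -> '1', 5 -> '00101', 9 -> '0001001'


num_bits = floor(log2(688)) + 1 = 10
leading_zeros = num_bits - 1 = 9
binary(688) = 1010110000

Elias gamma(688) = '000000000' + '1010110000' = 0000000001010110000 (19 bits)


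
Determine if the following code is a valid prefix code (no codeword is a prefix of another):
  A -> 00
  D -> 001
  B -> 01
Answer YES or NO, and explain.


Checking each pair (does one codeword prefix another?):
  A='00' vs D='001': prefix -- VIOLATION

NO -- this is NOT a valid prefix code. A (00) is a prefix of D (001).


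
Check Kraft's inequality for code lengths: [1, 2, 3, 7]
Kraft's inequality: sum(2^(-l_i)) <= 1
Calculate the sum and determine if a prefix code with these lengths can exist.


Sum = 2^(-1) + 2^(-2) + 2^(-3) + 2^(-7)
    = 0.5 + 0.25 + 0.125 + 0.0078125
    = 113/128 = 0.8828125
Since 0.8828125 <= 1, Kraft's inequality IS satisfied.
A prefix code with these lengths CAN exist.

Kraft sum = 0.8828125. Satisfied.


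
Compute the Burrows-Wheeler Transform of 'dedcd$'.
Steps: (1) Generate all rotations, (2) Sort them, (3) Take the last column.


Rotations (sorted):
  0: $dedcd -> last char: d
  1: cd$ded -> last char: d
  2: d$dedc -> last char: c
  3: dcd$de -> last char: e
  4: dedcd$ -> last char: $
  5: edcd$d -> last char: d


BWT = ddce$d


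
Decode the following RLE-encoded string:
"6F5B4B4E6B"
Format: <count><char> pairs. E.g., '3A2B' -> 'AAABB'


Expanding each <count><char> pair:
  6F -> 'FFFFFF'
  5B -> 'BBBBB'
  4B -> 'BBBB'
  4E -> 'EEEE'
  6B -> 'BBBBBB'

Decoded = FFFFFFBBBBBBBBBEEEEBBBBBB


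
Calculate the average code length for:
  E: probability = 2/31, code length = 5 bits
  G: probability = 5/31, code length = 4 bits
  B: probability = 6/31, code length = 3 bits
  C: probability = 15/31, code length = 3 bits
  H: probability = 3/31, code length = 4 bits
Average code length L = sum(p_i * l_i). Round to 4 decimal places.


Weighted contributions p_i * l_i:
  E: (2/31) * 5 = 10/31
  G: (5/31) * 4 = 20/31
  B: (6/31) * 3 = 18/31
  C: (15/31) * 3 = 45/31
  H: (3/31) * 4 = 12/31
Sum = (10 + 20 + 18 + 45 + 12)/31 = 105/31

L = 105/31 = 3.3871 bits/symbol


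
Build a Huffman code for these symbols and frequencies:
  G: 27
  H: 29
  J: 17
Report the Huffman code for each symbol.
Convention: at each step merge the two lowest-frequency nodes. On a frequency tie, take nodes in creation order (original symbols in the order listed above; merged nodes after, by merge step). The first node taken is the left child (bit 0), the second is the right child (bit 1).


Huffman tree construction:
Step 1: Merge J(17) + G(27) = 44
Step 2: Merge H(29) + (J+G)(44) = 73
Read each symbol's code off the tree from the root (left child = 0, right child = 1).

Codes:
  G: 11 (length 2)
  H: 0 (length 1)
  J: 10 (length 2)
Average code length: 117/73 = 1.6027 bits/symbol


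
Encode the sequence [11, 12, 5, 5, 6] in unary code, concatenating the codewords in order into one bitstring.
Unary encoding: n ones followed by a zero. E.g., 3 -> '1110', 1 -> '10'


Encode each number as n ones followed by a terminating 0:
  11 -> 111111111110 (12 bits)
  12 -> 1111111111110 (13 bits)
  5 -> 111110 (6 bits)
  5 -> 111110 (6 bits)
  6 -> 1111110 (7 bits)
Total length = 12 + 13 + 6 + 6 + 7 = 44 bits.

Unary([11, 12, 5, 5, 6]) = 11111111111011111111111101111101111101111110 (44 bits)


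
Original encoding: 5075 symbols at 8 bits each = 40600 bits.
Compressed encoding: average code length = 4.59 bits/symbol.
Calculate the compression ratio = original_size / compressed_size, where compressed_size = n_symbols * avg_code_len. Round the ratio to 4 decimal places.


original_size = n_symbols * orig_bits = 5075 * 8 = 40600 bits
compressed_size = n_symbols * avg_code_len = 5075 * 4.59 = 23294.25 bits
ratio = original_size / compressed_size = 40600 / 23294.25 = 1.7429

Compression ratio = 1.7429


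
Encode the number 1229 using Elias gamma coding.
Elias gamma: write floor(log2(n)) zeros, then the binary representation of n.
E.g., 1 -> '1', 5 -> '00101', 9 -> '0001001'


num_bits = floor(log2(1229)) + 1 = 11
leading_zeros = num_bits - 1 = 10
binary(1229) = 10011001101

Elias gamma(1229) = '0000000000' + '10011001101' = 000000000010011001101 (21 bits)


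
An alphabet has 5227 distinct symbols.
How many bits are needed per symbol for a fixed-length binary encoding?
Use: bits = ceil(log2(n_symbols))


log2(5227) = 12.3518
Bracket: 2^12 = 4096 < 5227 <= 2^13 = 8192
So ceil(log2(5227)) = 13

bits = ceil(log2(5227)) = ceil(12.3518) = 13 bits


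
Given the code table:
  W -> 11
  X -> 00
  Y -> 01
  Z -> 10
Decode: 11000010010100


Decoding:
11 -> W
00 -> X
00 -> X
10 -> Z
01 -> Y
01 -> Y
00 -> X


Result: WXXZYYX


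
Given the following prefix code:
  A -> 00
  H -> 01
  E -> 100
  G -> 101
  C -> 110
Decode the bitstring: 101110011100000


Decoding step by step:
Bits 101 -> G
Bits 110 -> C
Bits 01 -> H
Bits 110 -> C
Bits 00 -> A
Bits 00 -> A


Decoded message: GCHCAA


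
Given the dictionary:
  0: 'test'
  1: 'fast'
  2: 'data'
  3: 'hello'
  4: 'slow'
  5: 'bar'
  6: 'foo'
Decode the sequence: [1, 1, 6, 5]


Look up each index in the dictionary:
  1 -> 'fast'
  1 -> 'fast'
  6 -> 'foo'
  5 -> 'bar'

Decoded: "fast fast foo bar"


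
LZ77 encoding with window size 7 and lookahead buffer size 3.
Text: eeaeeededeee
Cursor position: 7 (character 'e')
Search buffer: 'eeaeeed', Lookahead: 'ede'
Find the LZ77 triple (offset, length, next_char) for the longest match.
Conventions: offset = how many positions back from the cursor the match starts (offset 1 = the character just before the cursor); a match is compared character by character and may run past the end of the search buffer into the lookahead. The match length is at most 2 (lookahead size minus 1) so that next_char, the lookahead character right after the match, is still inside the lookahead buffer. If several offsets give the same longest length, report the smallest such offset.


Try each offset into the search buffer:
  offset=1 (pos 6, char 'd'): match length 0
  offset=2 (pos 5, char 'e'): match length 2
  offset=3 (pos 4, char 'e'): match length 1
  offset=4 (pos 3, char 'e'): match length 1
  offset=5 (pos 2, char 'a'): match length 0
  offset=6 (pos 1, char 'e'): match length 1
  offset=7 (pos 0, char 'e'): match length 1
Longest match has length 2 at offset 2.
next_char = character at position 7 + 2 = 9 -> 'e'

Best match: offset=2, length=2 (matching 'ed' starting at position 5)
LZ77 triple: (2, 2, 'e')


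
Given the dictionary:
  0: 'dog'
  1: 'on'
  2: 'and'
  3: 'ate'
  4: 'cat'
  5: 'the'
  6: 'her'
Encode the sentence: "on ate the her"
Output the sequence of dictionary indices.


Look up each word in the dictionary:
  'on' -> 1
  'ate' -> 3
  'the' -> 5
  'her' -> 6

Encoded: [1, 3, 5, 6]


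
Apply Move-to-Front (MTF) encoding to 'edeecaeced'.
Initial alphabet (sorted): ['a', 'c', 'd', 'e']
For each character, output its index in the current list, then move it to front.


MTF encoding:
'e': index 3 in ['a', 'c', 'd', 'e'] -> ['e', 'a', 'c', 'd']
'd': index 3 in ['e', 'a', 'c', 'd'] -> ['d', 'e', 'a', 'c']
'e': index 1 in ['d', 'e', 'a', 'c'] -> ['e', 'd', 'a', 'c']
'e': index 0 in ['e', 'd', 'a', 'c'] -> ['e', 'd', 'a', 'c']
'c': index 3 in ['e', 'd', 'a', 'c'] -> ['c', 'e', 'd', 'a']
'a': index 3 in ['c', 'e', 'd', 'a'] -> ['a', 'c', 'e', 'd']
'e': index 2 in ['a', 'c', 'e', 'd'] -> ['e', 'a', 'c', 'd']
'c': index 2 in ['e', 'a', 'c', 'd'] -> ['c', 'e', 'a', 'd']
'e': index 1 in ['c', 'e', 'a', 'd'] -> ['e', 'c', 'a', 'd']
'd': index 3 in ['e', 'c', 'a', 'd'] -> ['d', 'e', 'c', 'a']


Output: [3, 3, 1, 0, 3, 3, 2, 2, 1, 3]


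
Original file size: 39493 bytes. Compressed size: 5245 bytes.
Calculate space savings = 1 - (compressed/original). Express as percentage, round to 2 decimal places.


ratio = compressed/original = 5245/39493 = 0.132808
savings = 1 - ratio = 1 - 0.132808 = 0.867192
as a percentage: 0.867192 * 100 = 86.72%

Space savings = 1 - 5245/39493 = 86.72%


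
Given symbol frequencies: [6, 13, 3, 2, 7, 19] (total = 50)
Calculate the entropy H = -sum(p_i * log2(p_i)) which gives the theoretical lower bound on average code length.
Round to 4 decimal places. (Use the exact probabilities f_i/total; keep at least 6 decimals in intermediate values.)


Per-symbol terms -p_i * log2(p_i) with p_i = f_i/50:
  p = 6/50 = 0.120000: log2(p) = -3.058894, -p*log2(p) = 0.367067
  p = 13/50 = 0.260000: log2(p) = -1.943416, -p*log2(p) = 0.505288
  p = 3/50 = 0.060000: log2(p) = -4.058894, -p*log2(p) = 0.243534
  p = 2/50 = 0.040000: log2(p) = -4.643856, -p*log2(p) = 0.185754
  p = 7/50 = 0.140000: log2(p) = -2.836501, -p*log2(p) = 0.397110
  p = 19/50 = 0.380000: log2(p) = -1.395929, -p*log2(p) = 0.530453
H = 0.367067 + 0.505288 + 0.243534 + 0.185754 + 0.397110 + 0.530453 = 2.229206

H = 2.2292 bits/symbol


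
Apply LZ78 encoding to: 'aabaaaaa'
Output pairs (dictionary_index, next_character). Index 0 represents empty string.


LZ78 encoding steps:
Dictionary: {0: ''}
Step 1: w='' (idx 0), next='a' -> output (0, 'a'), add 'a' as idx 1
Step 2: w='a' (idx 1), next='b' -> output (1, 'b'), add 'ab' as idx 2
Step 3: w='a' (idx 1), next='a' -> output (1, 'a'), add 'aa' as idx 3
Step 4: w='aa' (idx 3), next='a' -> output (3, 'a'), add 'aaa' as idx 4


Encoded: [(0, 'a'), (1, 'b'), (1, 'a'), (3, 'a')]


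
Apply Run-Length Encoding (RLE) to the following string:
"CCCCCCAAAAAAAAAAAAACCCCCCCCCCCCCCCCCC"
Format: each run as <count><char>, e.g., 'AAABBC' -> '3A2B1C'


Scanning runs left to right:
  i=0: run of 'C' x 6 -> '6C'
  i=6: run of 'A' x 13 -> '13A'
  i=19: run of 'C' x 18 -> '18C'

RLE = 6C13A18C


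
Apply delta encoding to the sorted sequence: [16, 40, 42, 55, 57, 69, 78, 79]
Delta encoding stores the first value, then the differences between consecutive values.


First value: 16
Deltas:
  40 - 16 = 24
  42 - 40 = 2
  55 - 42 = 13
  57 - 55 = 2
  69 - 57 = 12
  78 - 69 = 9
  79 - 78 = 1


Delta encoded: [16, 24, 2, 13, 2, 12, 9, 1]


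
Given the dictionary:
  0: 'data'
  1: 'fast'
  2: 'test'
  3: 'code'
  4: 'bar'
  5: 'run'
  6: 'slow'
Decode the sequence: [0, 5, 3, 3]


Look up each index in the dictionary:
  0 -> 'data'
  5 -> 'run'
  3 -> 'code'
  3 -> 'code'

Decoded: "data run code code"


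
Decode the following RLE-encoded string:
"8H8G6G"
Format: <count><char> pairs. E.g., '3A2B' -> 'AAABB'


Expanding each <count><char> pair:
  8H -> 'HHHHHHHH'
  8G -> 'GGGGGGGG'
  6G -> 'GGGGGG'

Decoded = HHHHHHHHGGGGGGGGGGGGGG


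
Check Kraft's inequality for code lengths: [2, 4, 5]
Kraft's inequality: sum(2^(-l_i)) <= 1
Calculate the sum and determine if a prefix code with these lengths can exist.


Sum = 2^(-2) + 2^(-4) + 2^(-5)
    = 0.25 + 0.0625 + 0.03125
    = 11/32 = 0.34375
Since 0.34375 <= 1, Kraft's inequality IS satisfied.
A prefix code with these lengths CAN exist.

Kraft sum = 0.34375. Satisfied.


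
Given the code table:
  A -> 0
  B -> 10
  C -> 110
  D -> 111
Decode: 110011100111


Decoding:
110 -> C
0 -> A
111 -> D
0 -> A
0 -> A
111 -> D


Result: CADAAD


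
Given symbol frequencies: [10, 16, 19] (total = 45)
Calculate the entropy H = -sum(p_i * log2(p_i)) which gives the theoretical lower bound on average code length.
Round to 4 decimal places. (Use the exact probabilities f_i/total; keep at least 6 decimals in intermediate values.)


Per-symbol terms -p_i * log2(p_i) with p_i = f_i/45:
  p = 10/45 = 0.222222: log2(p) = -2.169925, -p*log2(p) = 0.482206
  p = 16/45 = 0.355556: log2(p) = -1.491853, -p*log2(p) = 0.530437
  p = 19/45 = 0.422222: log2(p) = -1.243926, -p*log2(p) = 0.525213
H = 0.482206 + 0.530437 + 0.525213 = 1.537856

H = 1.5379 bits/symbol
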